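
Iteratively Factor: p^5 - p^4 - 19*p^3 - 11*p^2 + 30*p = (p + 3)*(p^4 - 4*p^3 - 7*p^2 + 10*p) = (p - 1)*(p + 3)*(p^3 - 3*p^2 - 10*p) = (p - 5)*(p - 1)*(p + 3)*(p^2 + 2*p) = p*(p - 5)*(p - 1)*(p + 3)*(p + 2)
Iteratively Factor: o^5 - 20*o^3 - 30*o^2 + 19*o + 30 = (o + 3)*(o^4 - 3*o^3 - 11*o^2 + 3*o + 10) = (o + 2)*(o + 3)*(o^3 - 5*o^2 - o + 5) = (o - 5)*(o + 2)*(o + 3)*(o^2 - 1) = (o - 5)*(o - 1)*(o + 2)*(o + 3)*(o + 1)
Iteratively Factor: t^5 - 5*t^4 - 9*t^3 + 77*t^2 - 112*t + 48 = (t - 1)*(t^4 - 4*t^3 - 13*t^2 + 64*t - 48) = (t - 1)^2*(t^3 - 3*t^2 - 16*t + 48) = (t - 1)^2*(t + 4)*(t^2 - 7*t + 12) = (t - 3)*(t - 1)^2*(t + 4)*(t - 4)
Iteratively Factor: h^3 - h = (h - 1)*(h^2 + h) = h*(h - 1)*(h + 1)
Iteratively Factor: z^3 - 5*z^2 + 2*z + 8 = (z - 2)*(z^2 - 3*z - 4) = (z - 2)*(z + 1)*(z - 4)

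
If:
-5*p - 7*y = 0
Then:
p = -7*y/5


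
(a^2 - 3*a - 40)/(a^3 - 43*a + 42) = (a^2 - 3*a - 40)/(a^3 - 43*a + 42)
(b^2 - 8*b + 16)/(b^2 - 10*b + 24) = (b - 4)/(b - 6)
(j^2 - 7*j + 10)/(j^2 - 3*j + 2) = (j - 5)/(j - 1)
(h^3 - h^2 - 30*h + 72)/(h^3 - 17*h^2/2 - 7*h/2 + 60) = 2*(h^2 + 2*h - 24)/(2*h^2 - 11*h - 40)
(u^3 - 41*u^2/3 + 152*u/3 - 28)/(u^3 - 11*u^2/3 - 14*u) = (3*u^2 - 23*u + 14)/(u*(3*u + 7))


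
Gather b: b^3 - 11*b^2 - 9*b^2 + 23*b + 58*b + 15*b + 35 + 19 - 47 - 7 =b^3 - 20*b^2 + 96*b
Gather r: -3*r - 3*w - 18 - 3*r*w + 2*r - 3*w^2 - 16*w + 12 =r*(-3*w - 1) - 3*w^2 - 19*w - 6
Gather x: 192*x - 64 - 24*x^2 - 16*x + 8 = -24*x^2 + 176*x - 56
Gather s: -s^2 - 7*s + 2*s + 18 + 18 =-s^2 - 5*s + 36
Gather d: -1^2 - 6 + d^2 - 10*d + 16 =d^2 - 10*d + 9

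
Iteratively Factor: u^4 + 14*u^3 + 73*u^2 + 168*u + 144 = (u + 3)*(u^3 + 11*u^2 + 40*u + 48) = (u + 3)^2*(u^2 + 8*u + 16) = (u + 3)^2*(u + 4)*(u + 4)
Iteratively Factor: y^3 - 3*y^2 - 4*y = (y)*(y^2 - 3*y - 4) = y*(y + 1)*(y - 4)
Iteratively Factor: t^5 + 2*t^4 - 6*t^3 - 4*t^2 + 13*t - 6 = (t + 3)*(t^4 - t^3 - 3*t^2 + 5*t - 2) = (t + 2)*(t + 3)*(t^3 - 3*t^2 + 3*t - 1) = (t - 1)*(t + 2)*(t + 3)*(t^2 - 2*t + 1) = (t - 1)^2*(t + 2)*(t + 3)*(t - 1)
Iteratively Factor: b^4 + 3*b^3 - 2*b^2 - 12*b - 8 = (b + 1)*(b^3 + 2*b^2 - 4*b - 8) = (b + 1)*(b + 2)*(b^2 - 4) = (b + 1)*(b + 2)^2*(b - 2)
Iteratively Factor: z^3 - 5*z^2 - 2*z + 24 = (z - 4)*(z^2 - z - 6) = (z - 4)*(z + 2)*(z - 3)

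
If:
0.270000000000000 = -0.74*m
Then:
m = -0.36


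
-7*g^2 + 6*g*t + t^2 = (-g + t)*(7*g + t)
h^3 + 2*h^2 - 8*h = h*(h - 2)*(h + 4)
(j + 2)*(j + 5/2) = j^2 + 9*j/2 + 5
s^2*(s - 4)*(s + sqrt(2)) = s^4 - 4*s^3 + sqrt(2)*s^3 - 4*sqrt(2)*s^2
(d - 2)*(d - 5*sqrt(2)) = d^2 - 5*sqrt(2)*d - 2*d + 10*sqrt(2)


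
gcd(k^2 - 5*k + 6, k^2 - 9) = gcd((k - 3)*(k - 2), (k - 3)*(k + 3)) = k - 3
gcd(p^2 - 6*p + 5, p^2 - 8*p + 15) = p - 5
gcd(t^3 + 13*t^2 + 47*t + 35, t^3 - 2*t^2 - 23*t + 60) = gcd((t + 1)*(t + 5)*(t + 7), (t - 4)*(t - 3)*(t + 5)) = t + 5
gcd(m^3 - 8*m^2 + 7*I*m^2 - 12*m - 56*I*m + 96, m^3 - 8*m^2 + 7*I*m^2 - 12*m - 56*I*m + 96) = m^3 + m^2*(-8 + 7*I) + m*(-12 - 56*I) + 96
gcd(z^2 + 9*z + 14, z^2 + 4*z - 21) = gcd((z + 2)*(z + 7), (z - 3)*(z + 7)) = z + 7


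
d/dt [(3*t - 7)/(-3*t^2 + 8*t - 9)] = (9*t^2 - 42*t + 29)/(9*t^4 - 48*t^3 + 118*t^2 - 144*t + 81)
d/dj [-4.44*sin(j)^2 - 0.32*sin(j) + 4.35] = -(8.88*sin(j) + 0.32)*cos(j)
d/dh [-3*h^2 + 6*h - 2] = 6 - 6*h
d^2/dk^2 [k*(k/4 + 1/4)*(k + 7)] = 3*k/2 + 4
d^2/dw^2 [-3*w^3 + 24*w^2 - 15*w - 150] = 48 - 18*w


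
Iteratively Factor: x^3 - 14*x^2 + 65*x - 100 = (x - 4)*(x^2 - 10*x + 25) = (x - 5)*(x - 4)*(x - 5)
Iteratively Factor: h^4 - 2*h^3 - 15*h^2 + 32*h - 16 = (h - 4)*(h^3 + 2*h^2 - 7*h + 4) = (h - 4)*(h + 4)*(h^2 - 2*h + 1) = (h - 4)*(h - 1)*(h + 4)*(h - 1)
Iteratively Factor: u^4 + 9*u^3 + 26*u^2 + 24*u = (u + 2)*(u^3 + 7*u^2 + 12*u) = (u + 2)*(u + 3)*(u^2 + 4*u) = (u + 2)*(u + 3)*(u + 4)*(u)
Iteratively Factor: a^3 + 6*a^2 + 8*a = (a + 2)*(a^2 + 4*a) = (a + 2)*(a + 4)*(a)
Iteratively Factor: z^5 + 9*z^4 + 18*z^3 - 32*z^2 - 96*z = (z + 4)*(z^4 + 5*z^3 - 2*z^2 - 24*z) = (z + 3)*(z + 4)*(z^3 + 2*z^2 - 8*z) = (z + 3)*(z + 4)^2*(z^2 - 2*z) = (z - 2)*(z + 3)*(z + 4)^2*(z)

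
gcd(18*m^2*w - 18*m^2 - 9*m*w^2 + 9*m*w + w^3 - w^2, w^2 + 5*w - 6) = w - 1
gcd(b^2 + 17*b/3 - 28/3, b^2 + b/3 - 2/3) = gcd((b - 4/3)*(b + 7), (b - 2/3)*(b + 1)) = 1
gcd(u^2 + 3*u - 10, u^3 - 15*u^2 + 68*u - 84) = u - 2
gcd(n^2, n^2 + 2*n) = n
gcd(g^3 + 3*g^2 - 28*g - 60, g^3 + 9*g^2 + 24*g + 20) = g + 2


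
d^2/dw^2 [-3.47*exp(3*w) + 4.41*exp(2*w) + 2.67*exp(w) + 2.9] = (-31.23*exp(2*w) + 17.64*exp(w) + 2.67)*exp(w)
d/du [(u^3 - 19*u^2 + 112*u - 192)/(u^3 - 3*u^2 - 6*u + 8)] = 2*(8*u^4 - 118*u^3 + 525*u^2 - 728*u - 128)/(u^6 - 6*u^5 - 3*u^4 + 52*u^3 - 12*u^2 - 96*u + 64)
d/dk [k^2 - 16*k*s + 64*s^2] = 2*k - 16*s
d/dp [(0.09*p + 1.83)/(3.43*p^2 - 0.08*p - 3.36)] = (0.3087*p^2 - 0.0072*p - (0.09*p + 1.83)*(6.86*p - 0.08) - 0.3024)/(-3.43*p^2 + 0.08*p + 3.36)^2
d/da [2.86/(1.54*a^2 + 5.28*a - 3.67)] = (-8.8088*a - 15.1008)/(1.54*a^2 + 5.28*a - 3.67)^2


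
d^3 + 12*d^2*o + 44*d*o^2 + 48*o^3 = (d + 2*o)*(d + 4*o)*(d + 6*o)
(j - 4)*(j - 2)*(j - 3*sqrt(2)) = j^3 - 6*j^2 - 3*sqrt(2)*j^2 + 8*j + 18*sqrt(2)*j - 24*sqrt(2)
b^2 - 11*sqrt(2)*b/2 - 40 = (b - 8*sqrt(2))*(b + 5*sqrt(2)/2)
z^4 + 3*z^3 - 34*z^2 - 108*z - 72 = (z - 6)*(z + 1)*(z + 2)*(z + 6)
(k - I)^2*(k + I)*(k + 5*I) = k^4 + 4*I*k^3 + 6*k^2 + 4*I*k + 5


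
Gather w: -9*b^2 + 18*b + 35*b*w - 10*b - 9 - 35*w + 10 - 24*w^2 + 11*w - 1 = -9*b^2 + 8*b - 24*w^2 + w*(35*b - 24)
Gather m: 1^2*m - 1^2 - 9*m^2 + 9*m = -9*m^2 + 10*m - 1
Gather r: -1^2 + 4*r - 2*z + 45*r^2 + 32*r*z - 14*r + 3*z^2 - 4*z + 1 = 45*r^2 + r*(32*z - 10) + 3*z^2 - 6*z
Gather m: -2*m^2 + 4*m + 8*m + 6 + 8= -2*m^2 + 12*m + 14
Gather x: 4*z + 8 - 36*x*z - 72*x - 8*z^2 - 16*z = x*(-36*z - 72) - 8*z^2 - 12*z + 8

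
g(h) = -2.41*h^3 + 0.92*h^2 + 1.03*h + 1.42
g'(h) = -7.23*h^2 + 1.84*h + 1.03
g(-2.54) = 44.23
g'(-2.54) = -50.29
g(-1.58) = 11.60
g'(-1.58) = -19.93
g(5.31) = -328.00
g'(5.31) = -193.06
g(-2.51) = 42.74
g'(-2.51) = -49.14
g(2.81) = -41.89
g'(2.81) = -50.89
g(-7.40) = 1020.77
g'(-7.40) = -408.50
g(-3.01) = 72.38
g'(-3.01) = -70.01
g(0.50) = 1.86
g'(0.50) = 0.14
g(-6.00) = 548.92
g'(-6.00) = -270.29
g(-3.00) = 71.68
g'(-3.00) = -69.56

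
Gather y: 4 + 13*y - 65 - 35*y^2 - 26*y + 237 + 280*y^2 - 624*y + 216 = 245*y^2 - 637*y + 392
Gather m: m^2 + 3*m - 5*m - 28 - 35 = m^2 - 2*m - 63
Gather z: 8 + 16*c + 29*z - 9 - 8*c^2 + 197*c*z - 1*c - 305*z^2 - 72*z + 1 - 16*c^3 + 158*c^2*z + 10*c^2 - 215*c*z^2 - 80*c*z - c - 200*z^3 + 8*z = -16*c^3 + 2*c^2 + 14*c - 200*z^3 + z^2*(-215*c - 305) + z*(158*c^2 + 117*c - 35)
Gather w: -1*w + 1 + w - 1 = 0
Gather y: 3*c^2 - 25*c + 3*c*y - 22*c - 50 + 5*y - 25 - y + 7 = 3*c^2 - 47*c + y*(3*c + 4) - 68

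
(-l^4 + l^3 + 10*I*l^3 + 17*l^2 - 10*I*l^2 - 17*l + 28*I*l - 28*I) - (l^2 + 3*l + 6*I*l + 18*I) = -l^4 + l^3 + 10*I*l^3 + 16*l^2 - 10*I*l^2 - 20*l + 22*I*l - 46*I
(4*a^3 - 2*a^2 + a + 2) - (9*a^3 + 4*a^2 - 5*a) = -5*a^3 - 6*a^2 + 6*a + 2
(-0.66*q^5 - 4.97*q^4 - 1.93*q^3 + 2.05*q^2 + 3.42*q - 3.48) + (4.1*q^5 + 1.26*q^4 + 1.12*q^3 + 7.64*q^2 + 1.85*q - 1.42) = 3.44*q^5 - 3.71*q^4 - 0.81*q^3 + 9.69*q^2 + 5.27*q - 4.9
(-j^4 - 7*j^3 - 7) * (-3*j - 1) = 3*j^5 + 22*j^4 + 7*j^3 + 21*j + 7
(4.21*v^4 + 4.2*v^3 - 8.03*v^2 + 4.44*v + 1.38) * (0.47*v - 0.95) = 1.9787*v^5 - 2.0255*v^4 - 7.7641*v^3 + 9.7153*v^2 - 3.5694*v - 1.311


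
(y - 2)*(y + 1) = y^2 - y - 2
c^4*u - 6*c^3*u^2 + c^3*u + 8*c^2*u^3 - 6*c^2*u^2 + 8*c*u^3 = c*(c - 4*u)*(c - 2*u)*(c*u + u)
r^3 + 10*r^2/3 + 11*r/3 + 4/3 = (r + 1)^2*(r + 4/3)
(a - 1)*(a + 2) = a^2 + a - 2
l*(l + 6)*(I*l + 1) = I*l^3 + l^2 + 6*I*l^2 + 6*l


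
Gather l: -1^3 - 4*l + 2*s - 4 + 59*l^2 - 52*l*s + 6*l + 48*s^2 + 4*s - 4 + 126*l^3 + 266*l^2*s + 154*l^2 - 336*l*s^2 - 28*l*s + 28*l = 126*l^3 + l^2*(266*s + 213) + l*(-336*s^2 - 80*s + 30) + 48*s^2 + 6*s - 9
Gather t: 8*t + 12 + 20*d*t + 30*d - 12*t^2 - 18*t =30*d - 12*t^2 + t*(20*d - 10) + 12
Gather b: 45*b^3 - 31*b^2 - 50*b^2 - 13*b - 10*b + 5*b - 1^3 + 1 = 45*b^3 - 81*b^2 - 18*b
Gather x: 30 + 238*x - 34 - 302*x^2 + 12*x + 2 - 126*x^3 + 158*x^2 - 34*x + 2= -126*x^3 - 144*x^2 + 216*x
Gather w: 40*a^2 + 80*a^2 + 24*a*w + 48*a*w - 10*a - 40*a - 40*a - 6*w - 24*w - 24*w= 120*a^2 - 90*a + w*(72*a - 54)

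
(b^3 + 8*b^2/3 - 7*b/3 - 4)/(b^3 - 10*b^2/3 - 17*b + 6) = (3*b^2 - b - 4)/(3*b^2 - 19*b + 6)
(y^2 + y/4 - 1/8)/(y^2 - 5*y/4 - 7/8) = (4*y - 1)/(4*y - 7)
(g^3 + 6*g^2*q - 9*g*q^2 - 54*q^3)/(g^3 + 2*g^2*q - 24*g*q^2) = (-g^2 + 9*q^2)/(g*(-g + 4*q))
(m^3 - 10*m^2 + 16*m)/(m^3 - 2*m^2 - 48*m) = (m - 2)/(m + 6)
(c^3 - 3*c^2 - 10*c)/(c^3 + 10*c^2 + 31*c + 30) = c*(c - 5)/(c^2 + 8*c + 15)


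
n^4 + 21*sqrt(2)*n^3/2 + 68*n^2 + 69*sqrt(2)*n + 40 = (n + sqrt(2)/2)*(n + sqrt(2))*(n + 4*sqrt(2))*(n + 5*sqrt(2))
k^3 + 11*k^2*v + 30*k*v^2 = k*(k + 5*v)*(k + 6*v)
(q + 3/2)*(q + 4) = q^2 + 11*q/2 + 6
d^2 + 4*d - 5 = (d - 1)*(d + 5)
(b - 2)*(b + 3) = b^2 + b - 6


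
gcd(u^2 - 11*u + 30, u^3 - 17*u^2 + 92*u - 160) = u - 5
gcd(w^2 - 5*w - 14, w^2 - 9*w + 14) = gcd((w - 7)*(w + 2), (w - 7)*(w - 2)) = w - 7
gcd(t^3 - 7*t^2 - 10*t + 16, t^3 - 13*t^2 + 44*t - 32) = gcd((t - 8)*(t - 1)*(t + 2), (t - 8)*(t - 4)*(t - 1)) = t^2 - 9*t + 8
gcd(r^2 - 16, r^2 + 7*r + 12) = r + 4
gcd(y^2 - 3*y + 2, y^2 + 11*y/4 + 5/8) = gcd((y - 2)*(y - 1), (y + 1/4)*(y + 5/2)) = 1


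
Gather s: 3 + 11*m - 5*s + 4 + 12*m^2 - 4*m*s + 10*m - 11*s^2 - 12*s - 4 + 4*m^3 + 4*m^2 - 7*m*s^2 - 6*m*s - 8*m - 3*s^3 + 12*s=4*m^3 + 16*m^2 + 13*m - 3*s^3 + s^2*(-7*m - 11) + s*(-10*m - 5) + 3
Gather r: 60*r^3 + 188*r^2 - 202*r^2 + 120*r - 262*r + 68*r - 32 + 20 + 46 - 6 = 60*r^3 - 14*r^2 - 74*r + 28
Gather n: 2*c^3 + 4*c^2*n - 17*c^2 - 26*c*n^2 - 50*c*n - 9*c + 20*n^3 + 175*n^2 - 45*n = 2*c^3 - 17*c^2 - 9*c + 20*n^3 + n^2*(175 - 26*c) + n*(4*c^2 - 50*c - 45)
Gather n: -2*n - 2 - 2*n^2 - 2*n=-2*n^2 - 4*n - 2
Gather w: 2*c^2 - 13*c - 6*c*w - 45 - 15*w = 2*c^2 - 13*c + w*(-6*c - 15) - 45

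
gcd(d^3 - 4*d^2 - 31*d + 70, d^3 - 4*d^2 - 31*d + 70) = d^3 - 4*d^2 - 31*d + 70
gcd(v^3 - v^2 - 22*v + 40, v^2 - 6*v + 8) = v^2 - 6*v + 8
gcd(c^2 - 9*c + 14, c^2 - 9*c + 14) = c^2 - 9*c + 14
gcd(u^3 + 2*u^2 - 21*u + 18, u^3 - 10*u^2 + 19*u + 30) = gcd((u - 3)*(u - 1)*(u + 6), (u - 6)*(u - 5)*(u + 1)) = 1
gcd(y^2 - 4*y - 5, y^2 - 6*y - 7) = y + 1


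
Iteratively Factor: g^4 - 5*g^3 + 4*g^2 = (g)*(g^3 - 5*g^2 + 4*g) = g*(g - 4)*(g^2 - g) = g^2*(g - 4)*(g - 1)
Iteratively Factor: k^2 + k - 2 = (k - 1)*(k + 2)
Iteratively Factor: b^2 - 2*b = (b)*(b - 2)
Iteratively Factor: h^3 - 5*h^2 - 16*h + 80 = (h + 4)*(h^2 - 9*h + 20) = (h - 5)*(h + 4)*(h - 4)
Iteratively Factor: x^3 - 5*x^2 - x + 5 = (x - 1)*(x^2 - 4*x - 5) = (x - 1)*(x + 1)*(x - 5)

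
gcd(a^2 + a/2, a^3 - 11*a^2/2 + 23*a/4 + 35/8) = a + 1/2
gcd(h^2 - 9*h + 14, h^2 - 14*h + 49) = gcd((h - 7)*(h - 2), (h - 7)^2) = h - 7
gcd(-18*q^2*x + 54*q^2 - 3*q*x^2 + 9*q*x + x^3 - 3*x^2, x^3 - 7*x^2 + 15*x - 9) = x - 3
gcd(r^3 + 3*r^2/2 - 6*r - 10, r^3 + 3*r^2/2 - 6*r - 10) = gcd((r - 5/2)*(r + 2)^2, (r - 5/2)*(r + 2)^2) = r^3 + 3*r^2/2 - 6*r - 10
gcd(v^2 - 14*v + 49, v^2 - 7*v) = v - 7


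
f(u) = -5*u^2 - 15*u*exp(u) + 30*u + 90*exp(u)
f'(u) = -15*u*exp(u) - 10*u + 75*exp(u) + 30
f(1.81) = 421.96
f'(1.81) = 304.28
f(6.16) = -1141.16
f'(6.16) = -8269.25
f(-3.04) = -130.92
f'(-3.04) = 66.17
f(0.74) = 184.83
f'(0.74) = 156.53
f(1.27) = 282.68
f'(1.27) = 216.53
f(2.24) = 571.90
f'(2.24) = 396.48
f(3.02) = 960.96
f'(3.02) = 608.39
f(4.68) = 2164.74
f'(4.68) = 500.50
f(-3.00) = -128.28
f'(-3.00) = 65.97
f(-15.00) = -1575.00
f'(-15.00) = 180.00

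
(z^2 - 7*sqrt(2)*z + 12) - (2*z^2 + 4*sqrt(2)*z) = -z^2 - 11*sqrt(2)*z + 12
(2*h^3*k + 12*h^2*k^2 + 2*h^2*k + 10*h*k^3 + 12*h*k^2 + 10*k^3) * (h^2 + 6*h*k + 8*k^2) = 2*h^5*k + 24*h^4*k^2 + 2*h^4*k + 98*h^3*k^3 + 24*h^3*k^2 + 156*h^2*k^4 + 98*h^2*k^3 + 80*h*k^5 + 156*h*k^4 + 80*k^5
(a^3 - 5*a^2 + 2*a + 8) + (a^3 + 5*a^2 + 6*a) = 2*a^3 + 8*a + 8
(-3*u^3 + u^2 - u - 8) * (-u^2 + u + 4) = 3*u^5 - 4*u^4 - 10*u^3 + 11*u^2 - 12*u - 32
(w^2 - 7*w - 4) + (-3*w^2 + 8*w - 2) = -2*w^2 + w - 6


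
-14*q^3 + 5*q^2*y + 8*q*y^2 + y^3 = (-q + y)*(2*q + y)*(7*q + y)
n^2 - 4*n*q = n*(n - 4*q)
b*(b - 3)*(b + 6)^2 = b^4 + 9*b^3 - 108*b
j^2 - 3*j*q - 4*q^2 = (j - 4*q)*(j + q)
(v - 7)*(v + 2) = v^2 - 5*v - 14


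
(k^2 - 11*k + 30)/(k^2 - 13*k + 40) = (k - 6)/(k - 8)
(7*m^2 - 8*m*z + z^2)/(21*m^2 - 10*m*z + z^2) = (-m + z)/(-3*m + z)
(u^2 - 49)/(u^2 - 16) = (u^2 - 49)/(u^2 - 16)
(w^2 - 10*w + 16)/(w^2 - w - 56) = (w - 2)/(w + 7)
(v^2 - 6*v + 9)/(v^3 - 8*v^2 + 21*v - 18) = 1/(v - 2)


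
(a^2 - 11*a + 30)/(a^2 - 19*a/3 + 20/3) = 3*(a - 6)/(3*a - 4)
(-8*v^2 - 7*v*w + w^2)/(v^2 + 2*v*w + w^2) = (-8*v + w)/(v + w)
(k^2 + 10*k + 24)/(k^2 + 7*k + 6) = (k + 4)/(k + 1)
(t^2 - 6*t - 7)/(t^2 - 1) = (t - 7)/(t - 1)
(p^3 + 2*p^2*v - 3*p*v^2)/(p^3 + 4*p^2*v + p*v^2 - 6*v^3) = p/(p + 2*v)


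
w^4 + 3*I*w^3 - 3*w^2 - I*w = w*(w + I)^3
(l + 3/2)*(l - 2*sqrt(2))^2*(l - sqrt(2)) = l^4 - 5*sqrt(2)*l^3 + 3*l^3/2 - 15*sqrt(2)*l^2/2 + 16*l^2 - 8*sqrt(2)*l + 24*l - 12*sqrt(2)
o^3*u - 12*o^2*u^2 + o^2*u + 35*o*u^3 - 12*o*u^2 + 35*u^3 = (o - 7*u)*(o - 5*u)*(o*u + u)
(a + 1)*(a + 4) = a^2 + 5*a + 4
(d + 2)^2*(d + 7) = d^3 + 11*d^2 + 32*d + 28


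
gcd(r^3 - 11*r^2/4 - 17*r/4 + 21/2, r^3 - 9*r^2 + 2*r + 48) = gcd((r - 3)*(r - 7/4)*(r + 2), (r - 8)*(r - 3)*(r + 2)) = r^2 - r - 6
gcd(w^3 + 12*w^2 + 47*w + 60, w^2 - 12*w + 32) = 1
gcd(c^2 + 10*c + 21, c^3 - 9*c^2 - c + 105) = c + 3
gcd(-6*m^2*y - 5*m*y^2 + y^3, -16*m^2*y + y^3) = y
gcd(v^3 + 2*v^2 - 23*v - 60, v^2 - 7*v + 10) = v - 5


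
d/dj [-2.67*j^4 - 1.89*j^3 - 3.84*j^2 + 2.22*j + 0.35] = -10.68*j^3 - 5.67*j^2 - 7.68*j + 2.22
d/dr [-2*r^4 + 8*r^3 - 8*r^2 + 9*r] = -8*r^3 + 24*r^2 - 16*r + 9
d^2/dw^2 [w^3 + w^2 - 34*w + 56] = 6*w + 2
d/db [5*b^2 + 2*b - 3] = 10*b + 2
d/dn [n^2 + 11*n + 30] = 2*n + 11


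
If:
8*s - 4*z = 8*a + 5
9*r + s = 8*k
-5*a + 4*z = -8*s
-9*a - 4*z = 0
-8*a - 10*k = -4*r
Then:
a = 1/3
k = -79/174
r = -163/348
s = 7/12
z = -3/4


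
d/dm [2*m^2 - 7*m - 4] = 4*m - 7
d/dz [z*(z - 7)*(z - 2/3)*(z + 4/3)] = 4*z^3 - 19*z^2 - 100*z/9 + 56/9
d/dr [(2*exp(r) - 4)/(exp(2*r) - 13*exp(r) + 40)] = 2*(-(exp(r) - 2)*(2*exp(r) - 13) + exp(2*r) - 13*exp(r) + 40)*exp(r)/(exp(2*r) - 13*exp(r) + 40)^2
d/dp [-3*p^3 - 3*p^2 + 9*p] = -9*p^2 - 6*p + 9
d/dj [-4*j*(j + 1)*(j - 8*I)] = -12*j^2 + j*(-8 + 64*I) + 32*I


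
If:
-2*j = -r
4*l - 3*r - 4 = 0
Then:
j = r/2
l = 3*r/4 + 1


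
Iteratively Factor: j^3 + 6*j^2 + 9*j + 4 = (j + 1)*(j^2 + 5*j + 4) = (j + 1)*(j + 4)*(j + 1)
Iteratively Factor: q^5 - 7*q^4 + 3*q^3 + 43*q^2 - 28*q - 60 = (q - 5)*(q^4 - 2*q^3 - 7*q^2 + 8*q + 12) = (q - 5)*(q - 2)*(q^3 - 7*q - 6) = (q - 5)*(q - 3)*(q - 2)*(q^2 + 3*q + 2) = (q - 5)*(q - 3)*(q - 2)*(q + 2)*(q + 1)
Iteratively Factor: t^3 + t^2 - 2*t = (t + 2)*(t^2 - t) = (t - 1)*(t + 2)*(t)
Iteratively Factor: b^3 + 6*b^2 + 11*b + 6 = (b + 1)*(b^2 + 5*b + 6) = (b + 1)*(b + 2)*(b + 3)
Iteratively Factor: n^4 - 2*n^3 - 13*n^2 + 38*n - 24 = (n + 4)*(n^3 - 6*n^2 + 11*n - 6) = (n - 3)*(n + 4)*(n^2 - 3*n + 2) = (n - 3)*(n - 2)*(n + 4)*(n - 1)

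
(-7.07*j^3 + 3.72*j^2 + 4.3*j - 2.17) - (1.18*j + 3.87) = -7.07*j^3 + 3.72*j^2 + 3.12*j - 6.04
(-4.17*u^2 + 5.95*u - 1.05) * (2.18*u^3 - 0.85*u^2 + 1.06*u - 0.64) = -9.0906*u^5 + 16.5155*u^4 - 11.7667*u^3 + 9.8683*u^2 - 4.921*u + 0.672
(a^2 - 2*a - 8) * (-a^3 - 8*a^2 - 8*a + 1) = -a^5 - 6*a^4 + 16*a^3 + 81*a^2 + 62*a - 8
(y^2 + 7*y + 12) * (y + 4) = y^3 + 11*y^2 + 40*y + 48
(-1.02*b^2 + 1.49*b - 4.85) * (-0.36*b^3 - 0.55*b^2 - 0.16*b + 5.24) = 0.3672*b^5 + 0.0246000000000001*b^4 + 1.0897*b^3 - 2.9157*b^2 + 8.5836*b - 25.414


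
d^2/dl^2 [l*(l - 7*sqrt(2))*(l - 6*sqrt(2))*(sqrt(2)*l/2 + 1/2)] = 6*sqrt(2)*l^2 - 75*l + 71*sqrt(2)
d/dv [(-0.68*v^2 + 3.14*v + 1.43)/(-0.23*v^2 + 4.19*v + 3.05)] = (-2.127*v^2 - 3.4902*v + 3.5853)/(0.0529*v^4 - 1.9274*v^3 + 16.1531*v^2 + 25.559*v + 9.3025)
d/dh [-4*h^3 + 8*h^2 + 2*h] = -12*h^2 + 16*h + 2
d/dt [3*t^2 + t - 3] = 6*t + 1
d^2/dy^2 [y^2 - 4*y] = 2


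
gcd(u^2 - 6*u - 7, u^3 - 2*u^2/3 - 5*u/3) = u + 1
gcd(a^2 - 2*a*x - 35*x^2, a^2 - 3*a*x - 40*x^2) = a + 5*x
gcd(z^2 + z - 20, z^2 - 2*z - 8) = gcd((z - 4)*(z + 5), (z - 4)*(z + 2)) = z - 4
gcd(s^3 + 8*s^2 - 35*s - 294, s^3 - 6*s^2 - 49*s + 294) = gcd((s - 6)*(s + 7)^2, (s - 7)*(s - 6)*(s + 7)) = s^2 + s - 42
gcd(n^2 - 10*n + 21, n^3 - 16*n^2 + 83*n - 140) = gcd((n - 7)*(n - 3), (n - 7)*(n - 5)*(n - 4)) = n - 7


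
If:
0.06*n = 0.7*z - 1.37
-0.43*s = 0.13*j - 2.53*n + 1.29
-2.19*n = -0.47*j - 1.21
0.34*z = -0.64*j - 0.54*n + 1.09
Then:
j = 0.14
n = 0.58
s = 0.39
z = 2.01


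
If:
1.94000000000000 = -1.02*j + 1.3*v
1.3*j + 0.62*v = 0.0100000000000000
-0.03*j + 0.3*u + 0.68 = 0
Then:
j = -0.51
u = -2.32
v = 1.09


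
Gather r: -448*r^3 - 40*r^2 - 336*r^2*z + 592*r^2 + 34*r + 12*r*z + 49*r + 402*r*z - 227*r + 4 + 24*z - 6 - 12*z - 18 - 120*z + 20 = -448*r^3 + r^2*(552 - 336*z) + r*(414*z - 144) - 108*z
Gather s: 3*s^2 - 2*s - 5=3*s^2 - 2*s - 5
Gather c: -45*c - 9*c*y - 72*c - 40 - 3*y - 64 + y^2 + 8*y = c*(-9*y - 117) + y^2 + 5*y - 104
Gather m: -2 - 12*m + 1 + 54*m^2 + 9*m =54*m^2 - 3*m - 1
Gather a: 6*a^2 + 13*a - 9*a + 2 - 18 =6*a^2 + 4*a - 16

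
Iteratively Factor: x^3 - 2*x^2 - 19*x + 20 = (x - 5)*(x^2 + 3*x - 4) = (x - 5)*(x + 4)*(x - 1)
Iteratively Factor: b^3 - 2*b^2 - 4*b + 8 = (b - 2)*(b^2 - 4) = (b - 2)^2*(b + 2)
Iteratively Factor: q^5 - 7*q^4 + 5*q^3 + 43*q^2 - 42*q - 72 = (q - 4)*(q^4 - 3*q^3 - 7*q^2 + 15*q + 18) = (q - 4)*(q + 1)*(q^3 - 4*q^2 - 3*q + 18) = (q - 4)*(q - 3)*(q + 1)*(q^2 - q - 6) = (q - 4)*(q - 3)*(q + 1)*(q + 2)*(q - 3)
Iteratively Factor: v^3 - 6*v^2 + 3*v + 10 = (v + 1)*(v^2 - 7*v + 10) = (v - 2)*(v + 1)*(v - 5)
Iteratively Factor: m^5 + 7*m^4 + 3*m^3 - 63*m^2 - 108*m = (m + 3)*(m^4 + 4*m^3 - 9*m^2 - 36*m) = (m + 3)^2*(m^3 + m^2 - 12*m) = m*(m + 3)^2*(m^2 + m - 12) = m*(m + 3)^2*(m + 4)*(m - 3)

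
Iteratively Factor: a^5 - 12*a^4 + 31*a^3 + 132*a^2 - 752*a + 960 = (a - 5)*(a^4 - 7*a^3 - 4*a^2 + 112*a - 192) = (a - 5)*(a + 4)*(a^3 - 11*a^2 + 40*a - 48) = (a - 5)*(a - 3)*(a + 4)*(a^2 - 8*a + 16) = (a - 5)*(a - 4)*(a - 3)*(a + 4)*(a - 4)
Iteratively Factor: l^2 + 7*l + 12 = (l + 4)*(l + 3)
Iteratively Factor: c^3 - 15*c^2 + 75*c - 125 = (c - 5)*(c^2 - 10*c + 25) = (c - 5)^2*(c - 5)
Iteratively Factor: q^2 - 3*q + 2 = (q - 1)*(q - 2)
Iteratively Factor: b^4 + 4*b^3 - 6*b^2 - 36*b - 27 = (b - 3)*(b^3 + 7*b^2 + 15*b + 9) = (b - 3)*(b + 3)*(b^2 + 4*b + 3) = (b - 3)*(b + 3)^2*(b + 1)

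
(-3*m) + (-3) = -3*m - 3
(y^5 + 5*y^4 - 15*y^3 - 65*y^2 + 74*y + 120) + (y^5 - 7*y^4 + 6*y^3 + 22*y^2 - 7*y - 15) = 2*y^5 - 2*y^4 - 9*y^3 - 43*y^2 + 67*y + 105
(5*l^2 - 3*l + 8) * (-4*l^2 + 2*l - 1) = -20*l^4 + 22*l^3 - 43*l^2 + 19*l - 8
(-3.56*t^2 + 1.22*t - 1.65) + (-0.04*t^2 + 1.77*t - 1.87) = -3.6*t^2 + 2.99*t - 3.52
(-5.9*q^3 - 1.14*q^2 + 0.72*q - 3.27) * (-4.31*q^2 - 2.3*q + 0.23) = 25.429*q^5 + 18.4834*q^4 - 1.8382*q^3 + 12.1755*q^2 + 7.6866*q - 0.7521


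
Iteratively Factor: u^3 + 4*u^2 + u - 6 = (u + 2)*(u^2 + 2*u - 3) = (u + 2)*(u + 3)*(u - 1)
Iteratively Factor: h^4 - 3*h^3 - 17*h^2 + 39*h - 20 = (h - 1)*(h^3 - 2*h^2 - 19*h + 20) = (h - 1)^2*(h^2 - h - 20) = (h - 5)*(h - 1)^2*(h + 4)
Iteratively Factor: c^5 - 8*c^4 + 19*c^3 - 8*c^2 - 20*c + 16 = (c - 2)*(c^4 - 6*c^3 + 7*c^2 + 6*c - 8) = (c - 2)*(c - 1)*(c^3 - 5*c^2 + 2*c + 8) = (c - 4)*(c - 2)*(c - 1)*(c^2 - c - 2) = (c - 4)*(c - 2)*(c - 1)*(c + 1)*(c - 2)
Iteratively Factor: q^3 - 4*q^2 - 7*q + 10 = (q + 2)*(q^2 - 6*q + 5) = (q - 1)*(q + 2)*(q - 5)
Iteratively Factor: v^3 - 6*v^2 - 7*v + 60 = (v - 4)*(v^2 - 2*v - 15) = (v - 4)*(v + 3)*(v - 5)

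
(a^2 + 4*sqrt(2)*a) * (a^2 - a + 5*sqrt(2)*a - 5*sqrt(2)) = a^4 - a^3 + 9*sqrt(2)*a^3 - 9*sqrt(2)*a^2 + 40*a^2 - 40*a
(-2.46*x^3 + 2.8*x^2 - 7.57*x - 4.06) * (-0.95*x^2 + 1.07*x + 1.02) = 2.337*x^5 - 5.2922*x^4 + 7.6783*x^3 - 1.3869*x^2 - 12.0656*x - 4.1412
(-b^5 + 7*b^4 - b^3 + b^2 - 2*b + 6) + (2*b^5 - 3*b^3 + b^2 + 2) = b^5 + 7*b^4 - 4*b^3 + 2*b^2 - 2*b + 8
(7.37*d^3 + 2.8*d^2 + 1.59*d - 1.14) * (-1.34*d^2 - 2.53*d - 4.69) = -9.8758*d^5 - 22.3981*d^4 - 43.7799*d^3 - 15.6271*d^2 - 4.5729*d + 5.3466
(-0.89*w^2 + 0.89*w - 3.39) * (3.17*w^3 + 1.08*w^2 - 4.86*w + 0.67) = -2.8213*w^5 + 1.8601*w^4 - 5.4597*w^3 - 8.5829*w^2 + 17.0717*w - 2.2713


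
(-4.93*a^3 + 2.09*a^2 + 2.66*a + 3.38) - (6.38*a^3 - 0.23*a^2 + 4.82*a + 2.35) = -11.31*a^3 + 2.32*a^2 - 2.16*a + 1.03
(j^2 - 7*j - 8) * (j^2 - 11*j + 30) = j^4 - 18*j^3 + 99*j^2 - 122*j - 240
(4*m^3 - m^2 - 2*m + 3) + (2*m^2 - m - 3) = 4*m^3 + m^2 - 3*m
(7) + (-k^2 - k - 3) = -k^2 - k + 4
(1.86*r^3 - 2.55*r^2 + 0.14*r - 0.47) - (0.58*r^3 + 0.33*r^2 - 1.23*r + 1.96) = 1.28*r^3 - 2.88*r^2 + 1.37*r - 2.43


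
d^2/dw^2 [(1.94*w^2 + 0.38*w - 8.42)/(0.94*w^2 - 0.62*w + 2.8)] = (1.77635683940025e-15*w^4 + 2.9328*w^3 - 75.275952*w^2 + 23.442096*w + 69.588144)/(0.830584*w^6 - 1.643496*w^5 + 8.506248*w^4 - 10.029368*w^3 + 25.33776*w^2 - 14.5824*w + 21.952)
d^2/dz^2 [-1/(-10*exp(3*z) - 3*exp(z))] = 3*(300*exp(4*z) + 20*exp(2*z) + 3)*exp(-z)/(1000*exp(6*z) + 900*exp(4*z) + 270*exp(2*z) + 27)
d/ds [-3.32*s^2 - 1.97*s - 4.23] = -6.64*s - 1.97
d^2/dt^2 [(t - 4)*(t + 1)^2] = 6*t - 4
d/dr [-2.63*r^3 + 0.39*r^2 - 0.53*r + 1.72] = -7.89*r^2 + 0.78*r - 0.53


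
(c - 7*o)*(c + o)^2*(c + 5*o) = c^4 - 38*c^2*o^2 - 72*c*o^3 - 35*o^4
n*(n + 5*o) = n^2 + 5*n*o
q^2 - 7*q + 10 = (q - 5)*(q - 2)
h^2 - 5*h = h*(h - 5)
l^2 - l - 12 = (l - 4)*(l + 3)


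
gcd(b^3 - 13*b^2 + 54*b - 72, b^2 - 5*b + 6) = b - 3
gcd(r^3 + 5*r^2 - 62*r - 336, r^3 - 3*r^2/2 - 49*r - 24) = r^2 - 2*r - 48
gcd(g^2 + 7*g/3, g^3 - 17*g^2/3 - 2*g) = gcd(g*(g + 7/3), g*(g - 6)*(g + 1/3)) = g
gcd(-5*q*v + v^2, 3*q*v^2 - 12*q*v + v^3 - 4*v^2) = v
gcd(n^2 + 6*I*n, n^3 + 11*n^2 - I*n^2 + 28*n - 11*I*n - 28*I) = 1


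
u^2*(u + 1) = u^3 + u^2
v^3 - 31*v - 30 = (v - 6)*(v + 1)*(v + 5)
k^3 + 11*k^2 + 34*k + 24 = (k + 1)*(k + 4)*(k + 6)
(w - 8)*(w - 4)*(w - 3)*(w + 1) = w^4 - 14*w^3 + 53*w^2 - 28*w - 96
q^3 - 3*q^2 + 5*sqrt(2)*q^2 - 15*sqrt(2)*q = q*(q - 3)*(q + 5*sqrt(2))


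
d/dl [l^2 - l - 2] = 2*l - 1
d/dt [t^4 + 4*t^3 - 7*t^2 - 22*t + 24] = 4*t^3 + 12*t^2 - 14*t - 22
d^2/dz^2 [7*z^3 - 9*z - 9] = 42*z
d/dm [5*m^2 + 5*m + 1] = 10*m + 5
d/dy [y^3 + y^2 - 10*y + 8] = 3*y^2 + 2*y - 10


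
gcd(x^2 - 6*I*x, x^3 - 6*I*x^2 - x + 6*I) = x - 6*I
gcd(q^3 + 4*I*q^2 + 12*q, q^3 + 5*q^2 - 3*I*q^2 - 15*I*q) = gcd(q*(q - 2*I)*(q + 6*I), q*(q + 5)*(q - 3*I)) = q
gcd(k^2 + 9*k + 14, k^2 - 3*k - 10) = k + 2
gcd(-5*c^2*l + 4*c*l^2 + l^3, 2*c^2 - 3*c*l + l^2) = c - l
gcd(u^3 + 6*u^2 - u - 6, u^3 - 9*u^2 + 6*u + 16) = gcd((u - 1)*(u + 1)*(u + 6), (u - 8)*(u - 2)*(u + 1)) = u + 1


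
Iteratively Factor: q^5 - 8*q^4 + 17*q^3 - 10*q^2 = (q)*(q^4 - 8*q^3 + 17*q^2 - 10*q) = q^2*(q^3 - 8*q^2 + 17*q - 10) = q^2*(q - 1)*(q^2 - 7*q + 10) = q^2*(q - 5)*(q - 1)*(q - 2)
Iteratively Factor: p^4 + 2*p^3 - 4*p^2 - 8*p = (p - 2)*(p^3 + 4*p^2 + 4*p) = p*(p - 2)*(p^2 + 4*p + 4) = p*(p - 2)*(p + 2)*(p + 2)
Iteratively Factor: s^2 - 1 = (s - 1)*(s + 1)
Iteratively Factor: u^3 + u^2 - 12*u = (u - 3)*(u^2 + 4*u) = (u - 3)*(u + 4)*(u)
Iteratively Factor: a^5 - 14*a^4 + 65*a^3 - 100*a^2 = (a)*(a^4 - 14*a^3 + 65*a^2 - 100*a) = a*(a - 5)*(a^3 - 9*a^2 + 20*a) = a*(a - 5)^2*(a^2 - 4*a) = a^2*(a - 5)^2*(a - 4)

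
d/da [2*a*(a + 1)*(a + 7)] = 6*a^2 + 32*a + 14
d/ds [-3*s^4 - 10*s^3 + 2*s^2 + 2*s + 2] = -12*s^3 - 30*s^2 + 4*s + 2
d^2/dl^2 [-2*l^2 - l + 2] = -4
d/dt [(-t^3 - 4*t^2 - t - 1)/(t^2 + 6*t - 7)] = (-t^4 - 12*t^3 - 2*t^2 + 58*t + 13)/(t^4 + 12*t^3 + 22*t^2 - 84*t + 49)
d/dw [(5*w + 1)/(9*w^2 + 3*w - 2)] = (-45*w^2 - 18*w - 13)/(81*w^4 + 54*w^3 - 27*w^2 - 12*w + 4)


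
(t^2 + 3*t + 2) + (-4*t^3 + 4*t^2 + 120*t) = -4*t^3 + 5*t^2 + 123*t + 2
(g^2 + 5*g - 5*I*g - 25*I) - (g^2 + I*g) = 5*g - 6*I*g - 25*I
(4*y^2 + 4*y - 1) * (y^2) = 4*y^4 + 4*y^3 - y^2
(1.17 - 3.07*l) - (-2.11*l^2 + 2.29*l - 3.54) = 2.11*l^2 - 5.36*l + 4.71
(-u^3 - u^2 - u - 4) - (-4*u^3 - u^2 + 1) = 3*u^3 - u - 5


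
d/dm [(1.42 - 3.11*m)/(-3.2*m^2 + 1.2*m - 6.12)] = (-9.952*m^2 + 9.088*m + 17.3292)/(10.24*m^4 - 7.68*m^3 + 40.608*m^2 - 14.688*m + 37.4544)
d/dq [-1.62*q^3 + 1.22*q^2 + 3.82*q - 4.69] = -4.86*q^2 + 2.44*q + 3.82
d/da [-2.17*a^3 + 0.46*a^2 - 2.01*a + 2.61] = -6.51*a^2 + 0.92*a - 2.01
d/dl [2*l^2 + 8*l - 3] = 4*l + 8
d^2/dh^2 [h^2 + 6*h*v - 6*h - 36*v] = 2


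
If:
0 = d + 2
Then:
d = -2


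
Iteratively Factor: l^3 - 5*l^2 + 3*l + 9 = (l - 3)*(l^2 - 2*l - 3) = (l - 3)^2*(l + 1)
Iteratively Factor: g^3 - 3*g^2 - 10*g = (g)*(g^2 - 3*g - 10) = g*(g - 5)*(g + 2)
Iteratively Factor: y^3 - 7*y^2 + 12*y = (y)*(y^2 - 7*y + 12) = y*(y - 3)*(y - 4)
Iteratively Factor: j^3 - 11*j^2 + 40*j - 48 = (j - 4)*(j^2 - 7*j + 12) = (j - 4)^2*(j - 3)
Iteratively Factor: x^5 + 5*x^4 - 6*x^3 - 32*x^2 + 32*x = (x - 1)*(x^4 + 6*x^3 - 32*x) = (x - 1)*(x + 4)*(x^3 + 2*x^2 - 8*x) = (x - 2)*(x - 1)*(x + 4)*(x^2 + 4*x) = (x - 2)*(x - 1)*(x + 4)^2*(x)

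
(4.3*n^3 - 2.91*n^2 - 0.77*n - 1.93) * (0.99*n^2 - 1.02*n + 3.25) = 4.257*n^5 - 7.2669*n^4 + 16.1809*n^3 - 10.5828*n^2 - 0.5339*n - 6.2725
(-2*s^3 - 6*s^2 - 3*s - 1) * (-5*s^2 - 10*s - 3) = 10*s^5 + 50*s^4 + 81*s^3 + 53*s^2 + 19*s + 3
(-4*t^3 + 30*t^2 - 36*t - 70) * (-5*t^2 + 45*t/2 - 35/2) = 20*t^5 - 240*t^4 + 925*t^3 - 985*t^2 - 945*t + 1225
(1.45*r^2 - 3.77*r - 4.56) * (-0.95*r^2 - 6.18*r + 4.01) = -1.3775*r^4 - 5.3795*r^3 + 33.4451*r^2 + 13.0631*r - 18.2856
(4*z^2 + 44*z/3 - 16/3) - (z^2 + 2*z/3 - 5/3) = 3*z^2 + 14*z - 11/3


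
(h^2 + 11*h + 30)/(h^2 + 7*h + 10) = (h + 6)/(h + 2)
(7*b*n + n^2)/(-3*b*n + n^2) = (-7*b - n)/(3*b - n)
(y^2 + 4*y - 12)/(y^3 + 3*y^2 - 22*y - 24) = (y - 2)/(y^2 - 3*y - 4)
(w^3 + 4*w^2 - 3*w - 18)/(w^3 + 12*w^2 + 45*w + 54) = (w - 2)/(w + 6)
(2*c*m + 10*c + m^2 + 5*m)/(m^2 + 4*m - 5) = (2*c + m)/(m - 1)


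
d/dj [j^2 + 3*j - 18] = 2*j + 3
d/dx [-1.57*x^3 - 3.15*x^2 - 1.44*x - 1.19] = -4.71*x^2 - 6.3*x - 1.44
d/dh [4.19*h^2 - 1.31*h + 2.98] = 8.38*h - 1.31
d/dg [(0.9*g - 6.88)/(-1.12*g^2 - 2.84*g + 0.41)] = (1.008*g^2 - 15.4112*g - 19.1702)/(1.2544*g^4 + 6.3616*g^3 + 7.1472*g^2 - 2.3288*g + 0.1681)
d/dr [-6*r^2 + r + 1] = 1 - 12*r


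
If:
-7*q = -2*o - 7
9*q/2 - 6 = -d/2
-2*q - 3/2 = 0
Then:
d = 75/4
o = -49/8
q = -3/4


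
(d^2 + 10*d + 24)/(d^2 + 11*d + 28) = (d + 6)/(d + 7)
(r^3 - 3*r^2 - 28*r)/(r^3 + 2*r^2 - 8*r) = (r - 7)/(r - 2)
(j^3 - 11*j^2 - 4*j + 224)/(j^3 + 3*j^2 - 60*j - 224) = (j - 7)/(j + 7)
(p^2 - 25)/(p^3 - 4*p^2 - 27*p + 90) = (p - 5)/(p^2 - 9*p + 18)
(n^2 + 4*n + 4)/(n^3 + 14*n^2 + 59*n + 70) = (n + 2)/(n^2 + 12*n + 35)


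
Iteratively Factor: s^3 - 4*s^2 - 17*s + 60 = (s - 5)*(s^2 + s - 12) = (s - 5)*(s + 4)*(s - 3)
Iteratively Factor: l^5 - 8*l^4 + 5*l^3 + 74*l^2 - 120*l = (l)*(l^4 - 8*l^3 + 5*l^2 + 74*l - 120) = l*(l - 5)*(l^3 - 3*l^2 - 10*l + 24) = l*(l - 5)*(l + 3)*(l^2 - 6*l + 8) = l*(l - 5)*(l - 2)*(l + 3)*(l - 4)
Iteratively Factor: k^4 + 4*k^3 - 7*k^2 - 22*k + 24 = (k - 1)*(k^3 + 5*k^2 - 2*k - 24) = (k - 1)*(k + 4)*(k^2 + k - 6) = (k - 1)*(k + 3)*(k + 4)*(k - 2)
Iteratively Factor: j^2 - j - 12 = (j - 4)*(j + 3)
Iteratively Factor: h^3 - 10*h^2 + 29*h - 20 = (h - 4)*(h^2 - 6*h + 5) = (h - 5)*(h - 4)*(h - 1)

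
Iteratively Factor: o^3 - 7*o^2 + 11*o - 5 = (o - 1)*(o^2 - 6*o + 5) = (o - 5)*(o - 1)*(o - 1)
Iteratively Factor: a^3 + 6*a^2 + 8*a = (a + 4)*(a^2 + 2*a) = (a + 2)*(a + 4)*(a)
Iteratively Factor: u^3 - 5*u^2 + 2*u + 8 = (u + 1)*(u^2 - 6*u + 8) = (u - 4)*(u + 1)*(u - 2)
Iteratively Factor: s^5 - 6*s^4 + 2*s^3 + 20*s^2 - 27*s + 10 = (s + 2)*(s^4 - 8*s^3 + 18*s^2 - 16*s + 5) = (s - 5)*(s + 2)*(s^3 - 3*s^2 + 3*s - 1) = (s - 5)*(s - 1)*(s + 2)*(s^2 - 2*s + 1) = (s - 5)*(s - 1)^2*(s + 2)*(s - 1)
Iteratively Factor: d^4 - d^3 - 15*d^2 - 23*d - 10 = (d - 5)*(d^3 + 4*d^2 + 5*d + 2) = (d - 5)*(d + 1)*(d^2 + 3*d + 2) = (d - 5)*(d + 1)^2*(d + 2)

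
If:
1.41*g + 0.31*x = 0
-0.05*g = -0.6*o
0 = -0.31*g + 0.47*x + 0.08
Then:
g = 0.03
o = 0.00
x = -0.15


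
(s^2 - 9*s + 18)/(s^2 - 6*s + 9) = (s - 6)/(s - 3)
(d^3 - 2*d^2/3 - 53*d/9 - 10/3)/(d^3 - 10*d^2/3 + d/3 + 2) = (d + 5/3)/(d - 1)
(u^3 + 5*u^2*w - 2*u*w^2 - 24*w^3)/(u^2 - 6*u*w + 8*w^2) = (u^2 + 7*u*w + 12*w^2)/(u - 4*w)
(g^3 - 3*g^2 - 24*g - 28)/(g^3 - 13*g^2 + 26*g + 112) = (g + 2)/(g - 8)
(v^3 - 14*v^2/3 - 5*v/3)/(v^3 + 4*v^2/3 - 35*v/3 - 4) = v*(v - 5)/(v^2 + v - 12)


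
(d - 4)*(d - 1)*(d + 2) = d^3 - 3*d^2 - 6*d + 8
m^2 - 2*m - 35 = (m - 7)*(m + 5)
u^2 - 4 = (u - 2)*(u + 2)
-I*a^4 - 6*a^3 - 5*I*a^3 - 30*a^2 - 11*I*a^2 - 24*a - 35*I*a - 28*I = (a + 1)*(a + 4)*(a - 7*I)*(-I*a + 1)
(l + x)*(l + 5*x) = l^2 + 6*l*x + 5*x^2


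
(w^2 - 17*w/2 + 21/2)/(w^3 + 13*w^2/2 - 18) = (w - 7)/(w^2 + 8*w + 12)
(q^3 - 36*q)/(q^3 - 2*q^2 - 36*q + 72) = q/(q - 2)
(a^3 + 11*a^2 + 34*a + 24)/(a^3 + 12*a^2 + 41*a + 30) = (a + 4)/(a + 5)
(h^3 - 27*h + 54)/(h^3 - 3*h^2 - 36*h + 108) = (h - 3)/(h - 6)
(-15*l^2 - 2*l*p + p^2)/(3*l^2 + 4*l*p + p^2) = (-5*l + p)/(l + p)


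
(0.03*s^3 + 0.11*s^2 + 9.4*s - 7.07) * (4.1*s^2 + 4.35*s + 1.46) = 0.123*s^5 + 0.5815*s^4 + 39.0623*s^3 + 12.0636*s^2 - 17.0305*s - 10.3222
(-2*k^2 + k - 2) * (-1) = 2*k^2 - k + 2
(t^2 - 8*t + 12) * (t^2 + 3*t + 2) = t^4 - 5*t^3 - 10*t^2 + 20*t + 24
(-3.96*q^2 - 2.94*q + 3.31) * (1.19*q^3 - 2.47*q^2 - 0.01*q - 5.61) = -4.7124*q^5 + 6.2826*q^4 + 11.2403*q^3 + 14.0693*q^2 + 16.4603*q - 18.5691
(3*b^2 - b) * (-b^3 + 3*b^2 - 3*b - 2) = -3*b^5 + 10*b^4 - 12*b^3 - 3*b^2 + 2*b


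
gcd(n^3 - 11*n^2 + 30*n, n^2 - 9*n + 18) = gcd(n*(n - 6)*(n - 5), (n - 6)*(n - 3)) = n - 6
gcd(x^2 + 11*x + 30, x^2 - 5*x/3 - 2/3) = 1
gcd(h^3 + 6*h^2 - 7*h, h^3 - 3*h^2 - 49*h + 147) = h + 7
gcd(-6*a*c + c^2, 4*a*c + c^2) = c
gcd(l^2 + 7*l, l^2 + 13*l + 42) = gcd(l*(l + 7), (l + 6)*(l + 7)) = l + 7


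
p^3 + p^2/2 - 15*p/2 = p*(p - 5/2)*(p + 3)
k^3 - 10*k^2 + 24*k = k*(k - 6)*(k - 4)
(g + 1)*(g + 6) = g^2 + 7*g + 6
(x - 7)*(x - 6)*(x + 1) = x^3 - 12*x^2 + 29*x + 42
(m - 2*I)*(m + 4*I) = m^2 + 2*I*m + 8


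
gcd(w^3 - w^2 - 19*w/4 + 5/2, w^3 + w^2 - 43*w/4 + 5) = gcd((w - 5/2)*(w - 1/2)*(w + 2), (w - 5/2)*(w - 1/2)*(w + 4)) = w^2 - 3*w + 5/4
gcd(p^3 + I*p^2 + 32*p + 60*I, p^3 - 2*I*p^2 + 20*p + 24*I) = p^2 - 4*I*p + 12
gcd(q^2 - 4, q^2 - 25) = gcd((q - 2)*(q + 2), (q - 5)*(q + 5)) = 1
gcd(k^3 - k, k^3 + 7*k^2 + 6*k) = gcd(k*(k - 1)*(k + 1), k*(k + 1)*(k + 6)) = k^2 + k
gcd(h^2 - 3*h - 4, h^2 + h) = h + 1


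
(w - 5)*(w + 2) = w^2 - 3*w - 10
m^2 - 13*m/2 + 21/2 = (m - 7/2)*(m - 3)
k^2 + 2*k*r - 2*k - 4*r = (k - 2)*(k + 2*r)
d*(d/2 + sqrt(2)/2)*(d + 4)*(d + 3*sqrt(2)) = d^4/2 + 2*d^3 + 2*sqrt(2)*d^3 + 3*d^2 + 8*sqrt(2)*d^2 + 12*d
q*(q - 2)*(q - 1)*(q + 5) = q^4 + 2*q^3 - 13*q^2 + 10*q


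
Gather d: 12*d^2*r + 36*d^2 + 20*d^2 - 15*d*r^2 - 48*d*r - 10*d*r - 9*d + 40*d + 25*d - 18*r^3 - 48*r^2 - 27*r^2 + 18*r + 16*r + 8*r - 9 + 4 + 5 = d^2*(12*r + 56) + d*(-15*r^2 - 58*r + 56) - 18*r^3 - 75*r^2 + 42*r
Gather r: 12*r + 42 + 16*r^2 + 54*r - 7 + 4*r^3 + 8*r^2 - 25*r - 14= 4*r^3 + 24*r^2 + 41*r + 21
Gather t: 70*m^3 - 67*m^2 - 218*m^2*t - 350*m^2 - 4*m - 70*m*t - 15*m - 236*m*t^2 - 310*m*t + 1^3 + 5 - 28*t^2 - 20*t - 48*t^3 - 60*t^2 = 70*m^3 - 417*m^2 - 19*m - 48*t^3 + t^2*(-236*m - 88) + t*(-218*m^2 - 380*m - 20) + 6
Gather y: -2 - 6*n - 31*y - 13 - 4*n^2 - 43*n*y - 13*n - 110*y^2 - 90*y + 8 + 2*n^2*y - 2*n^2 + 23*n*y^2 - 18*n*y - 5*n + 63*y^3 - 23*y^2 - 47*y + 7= -6*n^2 - 24*n + 63*y^3 + y^2*(23*n - 133) + y*(2*n^2 - 61*n - 168)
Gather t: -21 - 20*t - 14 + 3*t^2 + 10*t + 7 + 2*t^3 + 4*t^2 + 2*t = 2*t^3 + 7*t^2 - 8*t - 28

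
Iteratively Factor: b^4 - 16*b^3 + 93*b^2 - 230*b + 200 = (b - 5)*(b^3 - 11*b^2 + 38*b - 40) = (b - 5)*(b - 4)*(b^2 - 7*b + 10) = (b - 5)*(b - 4)*(b - 2)*(b - 5)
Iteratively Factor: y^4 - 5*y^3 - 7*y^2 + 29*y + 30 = (y - 5)*(y^3 - 7*y - 6) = (y - 5)*(y + 2)*(y^2 - 2*y - 3) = (y - 5)*(y + 1)*(y + 2)*(y - 3)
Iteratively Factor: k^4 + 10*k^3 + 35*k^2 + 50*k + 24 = (k + 2)*(k^3 + 8*k^2 + 19*k + 12) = (k + 2)*(k + 4)*(k^2 + 4*k + 3) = (k + 2)*(k + 3)*(k + 4)*(k + 1)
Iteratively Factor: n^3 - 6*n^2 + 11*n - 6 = (n - 2)*(n^2 - 4*n + 3) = (n - 3)*(n - 2)*(n - 1)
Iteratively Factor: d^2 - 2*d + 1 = (d - 1)*(d - 1)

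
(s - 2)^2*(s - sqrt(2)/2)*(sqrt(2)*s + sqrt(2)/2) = sqrt(2)*s^4 - 7*sqrt(2)*s^3/2 - s^3 + 2*sqrt(2)*s^2 + 7*s^2/2 - 2*s + 2*sqrt(2)*s - 2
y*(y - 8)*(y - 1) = y^3 - 9*y^2 + 8*y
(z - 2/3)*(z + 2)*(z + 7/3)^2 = z^4 + 6*z^3 + 31*z^2/3 + 28*z/27 - 196/27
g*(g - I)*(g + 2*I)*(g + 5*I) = g^4 + 6*I*g^3 - 3*g^2 + 10*I*g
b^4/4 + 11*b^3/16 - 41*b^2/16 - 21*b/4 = b*(b/4 + 1)*(b - 3)*(b + 7/4)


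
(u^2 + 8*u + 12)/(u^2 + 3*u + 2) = (u + 6)/(u + 1)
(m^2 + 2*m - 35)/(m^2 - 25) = (m + 7)/(m + 5)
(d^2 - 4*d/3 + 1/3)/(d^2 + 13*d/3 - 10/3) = (3*d^2 - 4*d + 1)/(3*d^2 + 13*d - 10)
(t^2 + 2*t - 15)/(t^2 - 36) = (t^2 + 2*t - 15)/(t^2 - 36)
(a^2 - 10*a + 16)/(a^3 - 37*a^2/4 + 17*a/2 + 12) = 4/(4*a + 3)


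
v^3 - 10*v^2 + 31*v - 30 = (v - 5)*(v - 3)*(v - 2)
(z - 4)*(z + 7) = z^2 + 3*z - 28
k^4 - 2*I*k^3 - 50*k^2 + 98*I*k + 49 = (k - 7)*(k + 7)*(k - I)^2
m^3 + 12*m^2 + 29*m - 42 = (m - 1)*(m + 6)*(m + 7)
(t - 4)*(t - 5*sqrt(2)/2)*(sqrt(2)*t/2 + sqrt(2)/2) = sqrt(2)*t^3/2 - 5*t^2/2 - 3*sqrt(2)*t^2/2 - 2*sqrt(2)*t + 15*t/2 + 10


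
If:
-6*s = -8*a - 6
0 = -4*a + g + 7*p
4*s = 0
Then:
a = -3/4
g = -7*p - 3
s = 0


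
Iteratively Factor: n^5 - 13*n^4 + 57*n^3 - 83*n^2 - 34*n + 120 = (n - 5)*(n^4 - 8*n^3 + 17*n^2 + 2*n - 24) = (n - 5)*(n - 4)*(n^3 - 4*n^2 + n + 6) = (n - 5)*(n - 4)*(n - 2)*(n^2 - 2*n - 3) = (n - 5)*(n - 4)*(n - 2)*(n + 1)*(n - 3)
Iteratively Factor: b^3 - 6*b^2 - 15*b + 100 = (b - 5)*(b^2 - b - 20) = (b - 5)*(b + 4)*(b - 5)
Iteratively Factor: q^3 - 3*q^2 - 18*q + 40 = (q + 4)*(q^2 - 7*q + 10) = (q - 2)*(q + 4)*(q - 5)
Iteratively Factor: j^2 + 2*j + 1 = (j + 1)*(j + 1)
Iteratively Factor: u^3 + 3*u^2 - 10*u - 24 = (u + 4)*(u^2 - u - 6) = (u + 2)*(u + 4)*(u - 3)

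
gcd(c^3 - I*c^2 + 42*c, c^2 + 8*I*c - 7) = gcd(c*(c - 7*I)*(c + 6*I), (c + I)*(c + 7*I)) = 1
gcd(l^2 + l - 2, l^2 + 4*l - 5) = l - 1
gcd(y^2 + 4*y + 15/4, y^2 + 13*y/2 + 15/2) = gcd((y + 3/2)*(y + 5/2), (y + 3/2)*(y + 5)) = y + 3/2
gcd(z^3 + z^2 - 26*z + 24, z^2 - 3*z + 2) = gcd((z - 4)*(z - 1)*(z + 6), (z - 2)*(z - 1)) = z - 1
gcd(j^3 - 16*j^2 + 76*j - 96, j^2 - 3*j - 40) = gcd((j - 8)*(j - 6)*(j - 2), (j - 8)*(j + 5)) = j - 8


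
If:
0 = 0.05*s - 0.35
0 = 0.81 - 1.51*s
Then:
No Solution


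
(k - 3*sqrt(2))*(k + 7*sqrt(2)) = k^2 + 4*sqrt(2)*k - 42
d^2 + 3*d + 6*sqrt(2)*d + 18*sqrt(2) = (d + 3)*(d + 6*sqrt(2))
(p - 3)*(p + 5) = p^2 + 2*p - 15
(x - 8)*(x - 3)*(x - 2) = x^3 - 13*x^2 + 46*x - 48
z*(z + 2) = z^2 + 2*z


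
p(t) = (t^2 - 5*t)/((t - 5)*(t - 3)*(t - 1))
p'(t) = (2*t - 5)/((t - 5)*(t - 3)*(t - 1)) - (t^2 - 5*t)/((t - 5)*(t - 3)*(t - 1)^2) - (t^2 - 5*t)/((t - 5)*(t - 3)^2*(t - 1)) - (t^2 - 5*t)/((t - 5)^2*(t - 3)*(t - 1))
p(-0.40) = -0.08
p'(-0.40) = 0.13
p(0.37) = 0.22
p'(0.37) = 1.04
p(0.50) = 0.40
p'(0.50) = 1.76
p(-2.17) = -0.13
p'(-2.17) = -0.01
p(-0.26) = -0.06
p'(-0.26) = 0.17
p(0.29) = 0.15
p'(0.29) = 0.79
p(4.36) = 0.95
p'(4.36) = -0.77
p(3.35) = 4.07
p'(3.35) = -12.15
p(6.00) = 0.40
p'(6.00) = -0.15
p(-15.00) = -0.05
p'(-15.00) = 0.00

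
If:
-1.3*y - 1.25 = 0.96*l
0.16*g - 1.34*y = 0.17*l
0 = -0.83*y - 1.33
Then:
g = -12.50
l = 0.87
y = -1.60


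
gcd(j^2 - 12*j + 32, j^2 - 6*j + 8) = j - 4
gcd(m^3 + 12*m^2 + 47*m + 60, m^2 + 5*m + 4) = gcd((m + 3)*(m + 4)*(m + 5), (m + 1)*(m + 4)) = m + 4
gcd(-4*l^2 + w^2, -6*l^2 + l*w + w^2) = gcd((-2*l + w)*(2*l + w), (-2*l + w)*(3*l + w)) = -2*l + w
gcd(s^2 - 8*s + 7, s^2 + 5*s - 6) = s - 1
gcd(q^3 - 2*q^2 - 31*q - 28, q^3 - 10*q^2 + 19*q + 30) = q + 1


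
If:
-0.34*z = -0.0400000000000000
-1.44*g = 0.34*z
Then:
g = -0.03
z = 0.12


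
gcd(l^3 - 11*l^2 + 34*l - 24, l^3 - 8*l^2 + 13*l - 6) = l^2 - 7*l + 6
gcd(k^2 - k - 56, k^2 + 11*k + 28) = k + 7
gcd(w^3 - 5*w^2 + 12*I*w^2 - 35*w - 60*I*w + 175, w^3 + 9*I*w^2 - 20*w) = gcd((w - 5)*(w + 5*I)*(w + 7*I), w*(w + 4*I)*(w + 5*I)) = w + 5*I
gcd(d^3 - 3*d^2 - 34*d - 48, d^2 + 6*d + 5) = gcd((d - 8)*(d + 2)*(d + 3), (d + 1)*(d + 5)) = 1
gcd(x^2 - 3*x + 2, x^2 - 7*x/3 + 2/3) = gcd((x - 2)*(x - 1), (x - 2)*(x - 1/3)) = x - 2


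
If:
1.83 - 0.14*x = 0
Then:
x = 13.07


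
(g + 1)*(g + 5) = g^2 + 6*g + 5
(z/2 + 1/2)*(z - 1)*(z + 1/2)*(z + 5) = z^4/2 + 11*z^3/4 + 3*z^2/4 - 11*z/4 - 5/4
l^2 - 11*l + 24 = (l - 8)*(l - 3)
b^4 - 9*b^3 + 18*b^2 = b^2*(b - 6)*(b - 3)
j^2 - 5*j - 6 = (j - 6)*(j + 1)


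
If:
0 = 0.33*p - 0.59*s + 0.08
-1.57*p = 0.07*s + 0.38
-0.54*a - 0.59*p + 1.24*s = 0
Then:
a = 0.26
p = -0.24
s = 0.00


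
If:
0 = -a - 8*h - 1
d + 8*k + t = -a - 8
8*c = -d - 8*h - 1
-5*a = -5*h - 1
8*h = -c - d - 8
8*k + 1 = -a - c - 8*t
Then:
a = 1/15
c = 1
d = -119/15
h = -2/15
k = 1/56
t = -29/105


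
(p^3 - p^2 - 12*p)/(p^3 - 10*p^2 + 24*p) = (p + 3)/(p - 6)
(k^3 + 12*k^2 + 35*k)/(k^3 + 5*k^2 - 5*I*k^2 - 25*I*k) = (k + 7)/(k - 5*I)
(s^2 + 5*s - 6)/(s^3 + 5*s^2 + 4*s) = (s^2 + 5*s - 6)/(s*(s^2 + 5*s + 4))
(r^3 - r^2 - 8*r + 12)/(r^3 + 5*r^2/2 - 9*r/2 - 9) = 2*(r - 2)/(2*r + 3)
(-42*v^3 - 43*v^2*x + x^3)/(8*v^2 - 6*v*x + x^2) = (-42*v^3 - 43*v^2*x + x^3)/(8*v^2 - 6*v*x + x^2)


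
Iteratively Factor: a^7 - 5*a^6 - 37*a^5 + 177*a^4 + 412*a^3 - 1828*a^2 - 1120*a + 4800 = (a - 5)*(a^6 - 37*a^4 - 8*a^3 + 372*a^2 + 32*a - 960) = (a - 5)^2*(a^5 + 5*a^4 - 12*a^3 - 68*a^2 + 32*a + 192) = (a - 5)^2*(a + 4)*(a^4 + a^3 - 16*a^2 - 4*a + 48) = (a - 5)^2*(a + 2)*(a + 4)*(a^3 - a^2 - 14*a + 24) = (a - 5)^2*(a - 3)*(a + 2)*(a + 4)*(a^2 + 2*a - 8) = (a - 5)^2*(a - 3)*(a - 2)*(a + 2)*(a + 4)*(a + 4)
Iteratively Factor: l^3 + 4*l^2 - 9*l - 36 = (l + 3)*(l^2 + l - 12) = (l - 3)*(l + 3)*(l + 4)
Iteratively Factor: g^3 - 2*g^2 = (g - 2)*(g^2) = g*(g - 2)*(g)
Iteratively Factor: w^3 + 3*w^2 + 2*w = (w + 1)*(w^2 + 2*w) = (w + 1)*(w + 2)*(w)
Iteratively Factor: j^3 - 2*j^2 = (j)*(j^2 - 2*j) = j^2*(j - 2)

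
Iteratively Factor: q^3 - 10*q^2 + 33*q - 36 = (q - 3)*(q^2 - 7*q + 12) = (q - 4)*(q - 3)*(q - 3)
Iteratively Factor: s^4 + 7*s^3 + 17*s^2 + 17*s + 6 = (s + 2)*(s^3 + 5*s^2 + 7*s + 3) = (s + 1)*(s + 2)*(s^2 + 4*s + 3) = (s + 1)*(s + 2)*(s + 3)*(s + 1)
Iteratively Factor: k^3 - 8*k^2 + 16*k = (k)*(k^2 - 8*k + 16) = k*(k - 4)*(k - 4)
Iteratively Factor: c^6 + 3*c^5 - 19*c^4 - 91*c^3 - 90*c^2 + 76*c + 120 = (c + 2)*(c^5 + c^4 - 21*c^3 - 49*c^2 + 8*c + 60) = (c - 1)*(c + 2)*(c^4 + 2*c^3 - 19*c^2 - 68*c - 60) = (c - 1)*(c + 2)^2*(c^3 - 19*c - 30) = (c - 5)*(c - 1)*(c + 2)^2*(c^2 + 5*c + 6) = (c - 5)*(c - 1)*(c + 2)^3*(c + 3)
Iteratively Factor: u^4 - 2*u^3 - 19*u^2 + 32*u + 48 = (u - 4)*(u^3 + 2*u^2 - 11*u - 12) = (u - 4)*(u + 4)*(u^2 - 2*u - 3) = (u - 4)*(u - 3)*(u + 4)*(u + 1)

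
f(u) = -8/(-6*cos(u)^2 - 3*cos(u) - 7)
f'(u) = -8*(-12*sin(u)*cos(u) - 3*sin(u))/(-6*cos(u)^2 - 3*cos(u) - 7)^2 = 24*(4*cos(u) + 1)*sin(u)/(6*cos(u)^2 + 3*cos(u) + 7)^2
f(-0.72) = 0.63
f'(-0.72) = -0.40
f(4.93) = 1.01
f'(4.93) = -0.69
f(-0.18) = 0.51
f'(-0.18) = -0.09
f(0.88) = 0.71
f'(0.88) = 0.51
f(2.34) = 1.02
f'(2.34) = -0.50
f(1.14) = 0.86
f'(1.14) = 0.67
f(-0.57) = 0.58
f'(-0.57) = -0.30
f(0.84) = 0.69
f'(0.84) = 0.48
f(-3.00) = 0.81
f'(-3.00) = 0.10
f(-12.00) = 0.58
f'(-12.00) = 0.30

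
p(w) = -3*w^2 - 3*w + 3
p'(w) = -6*w - 3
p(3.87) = -53.54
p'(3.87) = -26.22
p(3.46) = -43.29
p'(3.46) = -23.76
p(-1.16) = 2.44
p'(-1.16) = 3.96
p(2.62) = -25.45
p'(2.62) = -18.72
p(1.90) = -13.53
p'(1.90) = -14.40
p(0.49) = 0.81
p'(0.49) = -5.94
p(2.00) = -15.00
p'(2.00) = -15.00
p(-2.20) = -4.92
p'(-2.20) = 10.20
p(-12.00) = -393.00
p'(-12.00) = 69.00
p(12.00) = -465.00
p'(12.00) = -75.00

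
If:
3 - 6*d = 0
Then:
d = 1/2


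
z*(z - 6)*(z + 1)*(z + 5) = z^4 - 31*z^2 - 30*z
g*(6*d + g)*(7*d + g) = 42*d^2*g + 13*d*g^2 + g^3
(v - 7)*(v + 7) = v^2 - 49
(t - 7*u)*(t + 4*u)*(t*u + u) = t^3*u - 3*t^2*u^2 + t^2*u - 28*t*u^3 - 3*t*u^2 - 28*u^3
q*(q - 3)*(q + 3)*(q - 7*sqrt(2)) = q^4 - 7*sqrt(2)*q^3 - 9*q^2 + 63*sqrt(2)*q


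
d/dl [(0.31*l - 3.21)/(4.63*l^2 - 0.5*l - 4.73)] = (-1.4353*l^2 + 29.7246*l - 3.0713)/(21.4369*l^4 - 4.63*l^3 - 43.5498*l^2 + 4.73*l + 22.3729)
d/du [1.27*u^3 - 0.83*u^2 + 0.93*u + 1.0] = 3.81*u^2 - 1.66*u + 0.93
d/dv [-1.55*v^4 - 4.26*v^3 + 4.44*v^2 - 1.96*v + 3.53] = -6.2*v^3 - 12.78*v^2 + 8.88*v - 1.96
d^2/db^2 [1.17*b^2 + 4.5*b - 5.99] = 2.34000000000000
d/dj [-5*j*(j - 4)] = 20 - 10*j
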